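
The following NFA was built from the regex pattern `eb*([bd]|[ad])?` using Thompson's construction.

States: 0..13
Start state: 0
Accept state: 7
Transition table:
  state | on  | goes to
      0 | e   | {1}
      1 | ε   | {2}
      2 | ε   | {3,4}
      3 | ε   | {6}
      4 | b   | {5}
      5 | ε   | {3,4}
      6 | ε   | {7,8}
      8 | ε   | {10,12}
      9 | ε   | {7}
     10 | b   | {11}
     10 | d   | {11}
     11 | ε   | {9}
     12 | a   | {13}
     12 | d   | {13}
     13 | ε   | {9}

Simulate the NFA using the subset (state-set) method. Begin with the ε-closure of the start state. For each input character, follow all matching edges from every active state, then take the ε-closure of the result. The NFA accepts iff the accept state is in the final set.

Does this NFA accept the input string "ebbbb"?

S₀ = ε-closure({0}) = {0}
'e' @ 1: {1,2,3,4,6,7,8,10,12}  (accept∈set)
'b' @ 2: {3,4,5,6,7,8,9,10,11,12}  (accept∈set)
'b' @ 3: {3,4,5,6,7,8,9,10,11,12}  (accept∈set)
'b' @ 4: {3,4,5,6,7,8,9,10,11,12}  (accept∈set)
'b' @ 5: {3,4,5,6,7,8,9,10,11,12}  (accept∈set)
end set {3,4,5,6,7,8,9,10,11,12} — state 7 in

Answer: ACCEPT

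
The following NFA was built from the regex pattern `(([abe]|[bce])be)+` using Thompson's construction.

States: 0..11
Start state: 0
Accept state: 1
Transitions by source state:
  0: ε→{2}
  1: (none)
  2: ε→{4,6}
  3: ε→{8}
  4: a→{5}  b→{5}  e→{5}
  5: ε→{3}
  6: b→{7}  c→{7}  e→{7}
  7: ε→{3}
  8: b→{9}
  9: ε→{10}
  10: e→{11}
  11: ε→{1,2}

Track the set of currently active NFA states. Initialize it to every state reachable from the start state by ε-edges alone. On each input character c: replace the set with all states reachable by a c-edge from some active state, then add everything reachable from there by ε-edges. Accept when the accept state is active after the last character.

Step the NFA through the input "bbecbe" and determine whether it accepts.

Answer: ACCEPT

Derivation:
start: ε-closure({0}) = {0,2,4,6}
'b' @ 1: {3,5,7,8}
'b' @ 2: {9,10}
'e' @ 3: {1,2,4,6,11}  [accepting]
'c' @ 4: {3,7,8}
'b' @ 5: {9,10}
'e' @ 6: {1,2,4,6,11}  [accepting]
after full input: {1,2,4,6,11}  (accept=1 in)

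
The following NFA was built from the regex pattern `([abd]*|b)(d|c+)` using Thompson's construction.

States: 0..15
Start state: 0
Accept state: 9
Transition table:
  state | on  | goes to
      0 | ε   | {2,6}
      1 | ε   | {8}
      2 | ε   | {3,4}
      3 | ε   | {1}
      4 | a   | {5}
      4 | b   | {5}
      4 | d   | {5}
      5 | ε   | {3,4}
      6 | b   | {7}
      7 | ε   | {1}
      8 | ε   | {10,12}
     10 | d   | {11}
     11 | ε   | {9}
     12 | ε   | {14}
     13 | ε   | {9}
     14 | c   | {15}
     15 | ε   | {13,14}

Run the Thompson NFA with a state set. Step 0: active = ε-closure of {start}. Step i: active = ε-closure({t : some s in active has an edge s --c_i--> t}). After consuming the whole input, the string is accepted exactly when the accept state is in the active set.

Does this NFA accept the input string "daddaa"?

Answer: REJECT

Derivation:
initial (ε-close {0}): {0,1,2,3,4,6,8,10,12,14}
'd' @ 1: {1,3,4,5,8,9,10,11,12,14}  [accepting]
'a' @ 2: {1,3,4,5,8,10,12,14}
'd' @ 3: {1,3,4,5,8,9,10,11,12,14}  [accepting]
'd' @ 4: {1,3,4,5,8,9,10,11,12,14}  [accepting]
'a' @ 5: {1,3,4,5,8,10,12,14}
'a' @ 6: {1,3,4,5,8,10,12,14}
final: {1,3,4,5,8,10,12,14}; accept 9 not in set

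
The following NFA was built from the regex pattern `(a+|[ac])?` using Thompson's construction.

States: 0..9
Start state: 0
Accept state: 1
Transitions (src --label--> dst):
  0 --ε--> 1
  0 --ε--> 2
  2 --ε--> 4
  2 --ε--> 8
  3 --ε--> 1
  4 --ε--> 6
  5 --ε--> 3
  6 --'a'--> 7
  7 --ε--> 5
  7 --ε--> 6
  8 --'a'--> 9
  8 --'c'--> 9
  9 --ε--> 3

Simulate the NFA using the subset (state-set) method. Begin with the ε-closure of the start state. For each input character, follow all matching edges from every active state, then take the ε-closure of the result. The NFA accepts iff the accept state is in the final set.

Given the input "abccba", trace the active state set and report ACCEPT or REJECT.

Answer: REJECT

Steps:
S₀ = ε-closure({0}) = {0,1,2,4,6,8}
'a' @ 1: {1,3,5,6,7,9}  (accept∈set)
'b' @ 2: {}  — state set empty
rest 'ccba' ignored (set empty)
after full input: {}  (accept=1 not in)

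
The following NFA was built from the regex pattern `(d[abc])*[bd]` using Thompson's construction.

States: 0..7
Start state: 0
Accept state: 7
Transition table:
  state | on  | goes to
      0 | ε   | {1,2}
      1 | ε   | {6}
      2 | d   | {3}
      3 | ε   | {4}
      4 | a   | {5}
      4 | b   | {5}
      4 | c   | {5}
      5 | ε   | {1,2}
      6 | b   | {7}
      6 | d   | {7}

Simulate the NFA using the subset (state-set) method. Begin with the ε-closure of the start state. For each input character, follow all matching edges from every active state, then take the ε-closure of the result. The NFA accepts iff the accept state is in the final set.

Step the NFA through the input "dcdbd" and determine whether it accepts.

start: ε-closure({0}) = {0,1,2,6}
'd' @ 1: {3,4,7}  (accept∈set)
'c' @ 2: {1,2,5,6}
'd' @ 3: {3,4,7}  (accept∈set)
'b' @ 4: {1,2,5,6}
'd' @ 5: {3,4,7}  (accept∈set)
after full input: {3,4,7}  (accept=7 in)

Answer: ACCEPT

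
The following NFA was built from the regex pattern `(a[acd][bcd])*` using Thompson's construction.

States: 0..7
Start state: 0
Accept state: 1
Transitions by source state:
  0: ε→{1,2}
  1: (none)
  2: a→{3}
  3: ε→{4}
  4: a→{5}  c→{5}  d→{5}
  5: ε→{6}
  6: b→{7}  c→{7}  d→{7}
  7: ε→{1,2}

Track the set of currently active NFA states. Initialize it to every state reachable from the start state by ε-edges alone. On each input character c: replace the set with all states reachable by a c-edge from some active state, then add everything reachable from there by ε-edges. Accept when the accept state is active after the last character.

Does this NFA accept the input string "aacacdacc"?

Answer: ACCEPT

Steps:
initial (ε-close {0}): {0,1,2}
'a' @ 1: {3,4}
'a' @ 2: {5,6}
'c' @ 3: {1,2,7}  [accepting]
'a' @ 4: {3,4}
'c' @ 5: {5,6}
'd' @ 6: {1,2,7}  [accepting]
'a' @ 7: {3,4}
'c' @ 8: {5,6}
'c' @ 9: {1,2,7}  [accepting]
end set {1,2,7} — state 1 in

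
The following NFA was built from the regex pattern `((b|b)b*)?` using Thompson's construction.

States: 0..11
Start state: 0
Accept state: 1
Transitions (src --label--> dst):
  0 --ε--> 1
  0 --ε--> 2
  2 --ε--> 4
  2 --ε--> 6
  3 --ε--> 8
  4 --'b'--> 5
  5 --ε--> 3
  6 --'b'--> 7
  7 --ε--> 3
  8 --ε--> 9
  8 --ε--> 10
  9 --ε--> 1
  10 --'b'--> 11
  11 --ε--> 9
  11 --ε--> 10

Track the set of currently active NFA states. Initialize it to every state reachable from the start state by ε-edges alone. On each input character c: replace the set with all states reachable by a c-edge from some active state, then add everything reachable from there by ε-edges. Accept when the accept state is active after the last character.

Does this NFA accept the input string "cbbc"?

S₀ = ε-closure({0}) = {0,1,2,4,6}
'c' @ 1: {}  — state set empty
rest 'bbc' ignored (set empty)
end set {} — state 1 not in

Answer: REJECT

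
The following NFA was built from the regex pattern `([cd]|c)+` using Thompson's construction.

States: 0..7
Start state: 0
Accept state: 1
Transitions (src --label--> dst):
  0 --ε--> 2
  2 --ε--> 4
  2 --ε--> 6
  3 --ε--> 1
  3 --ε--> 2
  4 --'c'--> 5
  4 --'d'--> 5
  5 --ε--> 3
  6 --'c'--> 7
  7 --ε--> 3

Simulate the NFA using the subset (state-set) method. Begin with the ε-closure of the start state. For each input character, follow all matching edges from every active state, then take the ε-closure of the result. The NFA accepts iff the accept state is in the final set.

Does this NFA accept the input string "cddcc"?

start: ε-closure({0}) = {0,2,4,6}
'c' @ 1: {1,2,3,4,5,6,7}  (accept∈set)
'd' @ 2: {1,2,3,4,5,6}  (accept∈set)
'd' @ 3: {1,2,3,4,5,6}  (accept∈set)
'c' @ 4: {1,2,3,4,5,6,7}  (accept∈set)
'c' @ 5: {1,2,3,4,5,6,7}  (accept∈set)
after full input: {1,2,3,4,5,6,7}  (accept=1 in)

Answer: ACCEPT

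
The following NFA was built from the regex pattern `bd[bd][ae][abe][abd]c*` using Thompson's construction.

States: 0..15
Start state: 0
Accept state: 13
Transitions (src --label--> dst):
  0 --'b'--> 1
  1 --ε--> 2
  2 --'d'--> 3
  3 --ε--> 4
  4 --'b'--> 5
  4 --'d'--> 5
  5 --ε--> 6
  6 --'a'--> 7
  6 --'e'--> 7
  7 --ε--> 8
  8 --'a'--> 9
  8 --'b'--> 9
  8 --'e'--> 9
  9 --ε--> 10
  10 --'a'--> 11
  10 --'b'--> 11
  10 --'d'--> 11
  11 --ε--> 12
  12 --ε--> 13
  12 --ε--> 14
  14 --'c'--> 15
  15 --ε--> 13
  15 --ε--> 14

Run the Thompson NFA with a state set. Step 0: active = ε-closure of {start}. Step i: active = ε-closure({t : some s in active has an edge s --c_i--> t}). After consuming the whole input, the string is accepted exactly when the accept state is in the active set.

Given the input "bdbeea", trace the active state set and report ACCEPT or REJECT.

Answer: ACCEPT

Derivation:
S₀ = ε-closure({0}) = {0}
'b' @ 1: {1,2}
'd' @ 2: {3,4}
'b' @ 3: {5,6}
'e' @ 4: {7,8}
'e' @ 5: {9,10}
'a' @ 6: {11,12,13,14}  [accepting]
final: {11,12,13,14}; accept 13 in set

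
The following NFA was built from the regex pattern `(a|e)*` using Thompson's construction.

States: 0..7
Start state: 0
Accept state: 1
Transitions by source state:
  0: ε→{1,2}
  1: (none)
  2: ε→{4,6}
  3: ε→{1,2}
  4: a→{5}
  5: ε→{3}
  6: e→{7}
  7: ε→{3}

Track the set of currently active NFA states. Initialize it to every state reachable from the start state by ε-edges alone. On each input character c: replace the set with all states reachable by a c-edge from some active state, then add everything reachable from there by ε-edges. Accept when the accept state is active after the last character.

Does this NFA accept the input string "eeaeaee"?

Answer: ACCEPT

Steps:
S₀ = ε-closure({0}) = {0,1,2,4,6}
'e' @ 1: {1,2,3,4,6,7}  ✓accept
'e' @ 2: {1,2,3,4,6,7}  ✓accept
'a' @ 3: {1,2,3,4,5,6}  ✓accept
'e' @ 4: {1,2,3,4,6,7}  ✓accept
'a' @ 5: {1,2,3,4,5,6}  ✓accept
'e' @ 6: {1,2,3,4,6,7}  ✓accept
'e' @ 7: {1,2,3,4,6,7}  ✓accept
final: {1,2,3,4,6,7}; accept 1 in set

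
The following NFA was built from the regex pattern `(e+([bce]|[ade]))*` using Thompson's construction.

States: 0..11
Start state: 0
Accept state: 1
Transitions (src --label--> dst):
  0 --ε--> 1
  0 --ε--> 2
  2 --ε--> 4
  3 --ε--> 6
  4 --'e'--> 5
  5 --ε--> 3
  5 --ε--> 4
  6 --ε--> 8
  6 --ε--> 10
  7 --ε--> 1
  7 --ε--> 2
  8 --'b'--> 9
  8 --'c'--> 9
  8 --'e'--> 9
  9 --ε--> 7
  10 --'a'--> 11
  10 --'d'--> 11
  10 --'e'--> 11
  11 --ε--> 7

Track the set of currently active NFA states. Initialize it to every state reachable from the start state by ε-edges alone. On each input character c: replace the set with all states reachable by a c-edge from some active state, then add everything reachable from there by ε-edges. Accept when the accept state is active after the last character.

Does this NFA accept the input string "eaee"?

start: ε-closure({0}) = {0,1,2,4}
'e' @ 1: {3,4,5,6,8,10}
'a' @ 2: {1,2,4,7,11}  ✓accept
'e' @ 3: {3,4,5,6,8,10}
'e' @ 4: {1,2,3,4,5,6,7,8,9,10,11}  ✓accept
after full input: {1,2,3,4,5,6,7,8,9,10,11}  (accept=1 in)

Answer: ACCEPT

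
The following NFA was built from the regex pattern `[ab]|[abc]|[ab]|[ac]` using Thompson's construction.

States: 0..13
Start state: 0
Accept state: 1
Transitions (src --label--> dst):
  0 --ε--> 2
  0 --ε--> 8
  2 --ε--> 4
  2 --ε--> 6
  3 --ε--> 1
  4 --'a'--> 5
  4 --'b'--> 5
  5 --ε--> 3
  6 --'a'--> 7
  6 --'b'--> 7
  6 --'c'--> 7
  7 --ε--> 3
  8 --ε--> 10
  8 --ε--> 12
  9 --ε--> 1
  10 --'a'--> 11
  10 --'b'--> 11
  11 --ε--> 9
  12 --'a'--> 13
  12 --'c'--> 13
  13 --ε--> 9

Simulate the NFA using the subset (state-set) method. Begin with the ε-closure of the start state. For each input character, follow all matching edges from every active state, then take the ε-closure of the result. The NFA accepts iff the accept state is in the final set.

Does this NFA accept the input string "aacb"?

initial (ε-close {0}): {0,2,4,6,8,10,12}
'a' @ 1: {1,3,5,7,9,11,13}  (accept∈set)
'a' @ 2: {}  — dead — no transitions
rest 'cb' ignored (set empty)
end set {} — state 1 not in

Answer: REJECT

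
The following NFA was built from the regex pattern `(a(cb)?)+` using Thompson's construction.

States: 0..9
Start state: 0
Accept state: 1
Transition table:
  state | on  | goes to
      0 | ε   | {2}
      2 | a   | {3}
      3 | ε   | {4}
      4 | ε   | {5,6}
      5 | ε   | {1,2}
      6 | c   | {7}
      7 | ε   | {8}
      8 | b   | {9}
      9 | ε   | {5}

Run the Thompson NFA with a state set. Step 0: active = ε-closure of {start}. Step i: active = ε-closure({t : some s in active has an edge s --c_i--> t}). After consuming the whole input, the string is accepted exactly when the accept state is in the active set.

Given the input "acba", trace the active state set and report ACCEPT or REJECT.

start: ε-closure({0}) = {0,2}
'a' @ 1: {1,2,3,4,5,6}  (accept∈set)
'c' @ 2: {7,8}
'b' @ 3: {1,2,5,9}  (accept∈set)
'a' @ 4: {1,2,3,4,5,6}  (accept∈set)
after full input: {1,2,3,4,5,6}  (accept=1 in)

Answer: ACCEPT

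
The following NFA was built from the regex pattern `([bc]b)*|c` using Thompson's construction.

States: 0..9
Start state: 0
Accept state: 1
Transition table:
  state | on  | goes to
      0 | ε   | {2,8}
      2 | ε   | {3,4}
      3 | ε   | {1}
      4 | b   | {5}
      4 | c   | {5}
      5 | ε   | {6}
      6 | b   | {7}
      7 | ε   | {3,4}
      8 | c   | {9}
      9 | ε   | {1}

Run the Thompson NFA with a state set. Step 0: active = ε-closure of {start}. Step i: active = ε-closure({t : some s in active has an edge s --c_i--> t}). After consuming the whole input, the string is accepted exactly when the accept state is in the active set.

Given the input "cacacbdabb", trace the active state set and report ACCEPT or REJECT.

Answer: REJECT

Trace:
S₀ = ε-closure({0}) = {0,1,2,3,4,8}
'c' @ 1: {1,5,6,9}  [accepting]
'a' @ 2: {}  — state set empty
rest 'cacbdabb' ignored (set empty)
end set {} — state 1 not in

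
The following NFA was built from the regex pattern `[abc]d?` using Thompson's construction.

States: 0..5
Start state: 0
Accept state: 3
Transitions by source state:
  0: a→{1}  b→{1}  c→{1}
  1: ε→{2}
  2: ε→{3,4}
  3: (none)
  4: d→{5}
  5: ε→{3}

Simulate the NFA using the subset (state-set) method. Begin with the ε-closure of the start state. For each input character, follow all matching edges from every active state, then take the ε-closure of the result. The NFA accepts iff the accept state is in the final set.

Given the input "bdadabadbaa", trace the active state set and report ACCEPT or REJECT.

Answer: REJECT

Steps:
start: ε-closure({0}) = {0}
'b' @ 1: {1,2,3,4}  (accept∈set)
'd' @ 2: {3,5}  (accept∈set)
'a' @ 3: {}  — no active states
rest 'dabadbaa' ignored (set empty)
after full input: {}  (accept=3 not in)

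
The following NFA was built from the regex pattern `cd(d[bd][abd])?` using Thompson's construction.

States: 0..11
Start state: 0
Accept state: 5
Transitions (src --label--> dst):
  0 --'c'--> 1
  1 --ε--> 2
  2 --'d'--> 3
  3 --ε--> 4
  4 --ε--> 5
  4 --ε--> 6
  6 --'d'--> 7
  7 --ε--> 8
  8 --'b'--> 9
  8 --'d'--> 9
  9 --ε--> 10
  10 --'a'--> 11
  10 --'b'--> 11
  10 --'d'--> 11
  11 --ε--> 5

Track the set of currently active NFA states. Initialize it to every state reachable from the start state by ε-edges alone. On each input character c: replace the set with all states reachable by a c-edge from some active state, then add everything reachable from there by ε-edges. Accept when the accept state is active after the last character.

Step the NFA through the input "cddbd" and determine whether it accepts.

initial (ε-close {0}): {0}
'c' @ 1: {1,2}
'd' @ 2: {3,4,5,6}  ✓accept
'd' @ 3: {7,8}
'b' @ 4: {9,10}
'd' @ 5: {5,11}  ✓accept
final: {5,11}; accept 5 in set

Answer: ACCEPT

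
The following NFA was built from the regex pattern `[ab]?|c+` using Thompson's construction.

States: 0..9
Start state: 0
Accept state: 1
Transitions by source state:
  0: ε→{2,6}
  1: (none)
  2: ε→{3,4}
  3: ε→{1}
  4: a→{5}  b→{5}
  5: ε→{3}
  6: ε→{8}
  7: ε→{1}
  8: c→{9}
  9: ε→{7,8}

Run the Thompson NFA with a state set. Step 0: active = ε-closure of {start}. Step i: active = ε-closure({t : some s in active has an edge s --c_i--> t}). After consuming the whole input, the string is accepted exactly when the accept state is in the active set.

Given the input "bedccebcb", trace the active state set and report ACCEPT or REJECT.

Answer: REJECT

Trace:
S₀ = ε-closure({0}) = {0,1,2,3,4,6,8}
'b' @ 1: {1,3,5}  [accepting]
'e' @ 2: {}  — no active states
rest 'dccebcb' ignored (set empty)
end set {} — state 1 not in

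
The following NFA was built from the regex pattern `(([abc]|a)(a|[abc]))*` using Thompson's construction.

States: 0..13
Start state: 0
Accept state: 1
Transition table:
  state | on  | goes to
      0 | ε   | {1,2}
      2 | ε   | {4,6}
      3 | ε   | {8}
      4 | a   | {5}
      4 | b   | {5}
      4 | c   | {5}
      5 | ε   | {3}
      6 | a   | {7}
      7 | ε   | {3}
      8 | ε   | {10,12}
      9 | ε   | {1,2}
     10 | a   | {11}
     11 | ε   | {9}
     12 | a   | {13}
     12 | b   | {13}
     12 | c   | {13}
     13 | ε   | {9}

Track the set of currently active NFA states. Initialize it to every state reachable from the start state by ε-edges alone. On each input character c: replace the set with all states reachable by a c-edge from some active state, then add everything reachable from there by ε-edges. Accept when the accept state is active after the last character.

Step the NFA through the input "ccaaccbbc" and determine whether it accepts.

start: ε-closure({0}) = {0,1,2,4,6}
'c' @ 1: {3,5,8,10,12}
'c' @ 2: {1,2,4,6,9,13}  (accept∈set)
'a' @ 3: {3,5,7,8,10,12}
'a' @ 4: {1,2,4,6,9,11,13}  (accept∈set)
'c' @ 5: {3,5,8,10,12}
'c' @ 6: {1,2,4,6,9,13}  (accept∈set)
'b' @ 7: {3,5,8,10,12}
'b' @ 8: {1,2,4,6,9,13}  (accept∈set)
'c' @ 9: {3,5,8,10,12}
final: {3,5,8,10,12}; accept 1 not in set

Answer: REJECT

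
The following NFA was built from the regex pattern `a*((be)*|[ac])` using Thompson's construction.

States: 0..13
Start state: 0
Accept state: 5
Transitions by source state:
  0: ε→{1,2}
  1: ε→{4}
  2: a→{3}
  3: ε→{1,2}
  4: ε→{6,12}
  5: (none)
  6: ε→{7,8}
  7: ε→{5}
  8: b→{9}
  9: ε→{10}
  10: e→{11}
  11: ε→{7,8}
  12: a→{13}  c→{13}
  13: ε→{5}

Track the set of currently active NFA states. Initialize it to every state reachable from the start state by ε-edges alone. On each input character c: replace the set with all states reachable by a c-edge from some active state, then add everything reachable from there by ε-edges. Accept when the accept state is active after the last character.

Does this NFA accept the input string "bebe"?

Answer: ACCEPT

Derivation:
S₀ = ε-closure({0}) = {0,1,2,4,5,6,7,8,12}
'b' @ 1: {9,10}
'e' @ 2: {5,7,8,11}  [accepting]
'b' @ 3: {9,10}
'e' @ 4: {5,7,8,11}  [accepting]
end set {5,7,8,11} — state 5 in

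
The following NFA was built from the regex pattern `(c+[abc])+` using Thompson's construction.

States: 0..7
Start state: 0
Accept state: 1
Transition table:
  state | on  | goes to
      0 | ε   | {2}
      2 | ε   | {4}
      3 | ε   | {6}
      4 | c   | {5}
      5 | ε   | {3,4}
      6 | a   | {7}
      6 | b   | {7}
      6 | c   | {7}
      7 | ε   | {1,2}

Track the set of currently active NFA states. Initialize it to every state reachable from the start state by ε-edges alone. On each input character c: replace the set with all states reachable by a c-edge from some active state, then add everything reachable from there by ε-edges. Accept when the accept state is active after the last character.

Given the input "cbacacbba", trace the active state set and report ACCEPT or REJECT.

Answer: REJECT

Trace:
initial (ε-close {0}): {0,2,4}
'c' @ 1: {3,4,5,6}
'b' @ 2: {1,2,4,7}  ✓accept
'a' @ 3: {}  — dead — no transitions
rest 'cacbba' ignored (set empty)
end set {} — state 1 not in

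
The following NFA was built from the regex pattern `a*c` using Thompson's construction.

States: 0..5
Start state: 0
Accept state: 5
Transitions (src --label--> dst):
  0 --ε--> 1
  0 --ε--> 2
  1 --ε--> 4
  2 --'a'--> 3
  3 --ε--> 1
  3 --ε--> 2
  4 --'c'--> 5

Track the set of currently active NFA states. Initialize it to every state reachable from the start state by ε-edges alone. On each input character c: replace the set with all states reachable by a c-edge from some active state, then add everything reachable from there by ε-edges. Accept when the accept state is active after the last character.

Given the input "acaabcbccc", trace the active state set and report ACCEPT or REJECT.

Answer: REJECT

Steps:
start: ε-closure({0}) = {0,1,2,4}
'a' @ 1: {1,2,3,4}
'c' @ 2: {5}  (accept∈set)
'a' @ 3: {}  — dead — no transitions
rest 'abcbccc' ignored (set empty)
end set {} — state 5 not in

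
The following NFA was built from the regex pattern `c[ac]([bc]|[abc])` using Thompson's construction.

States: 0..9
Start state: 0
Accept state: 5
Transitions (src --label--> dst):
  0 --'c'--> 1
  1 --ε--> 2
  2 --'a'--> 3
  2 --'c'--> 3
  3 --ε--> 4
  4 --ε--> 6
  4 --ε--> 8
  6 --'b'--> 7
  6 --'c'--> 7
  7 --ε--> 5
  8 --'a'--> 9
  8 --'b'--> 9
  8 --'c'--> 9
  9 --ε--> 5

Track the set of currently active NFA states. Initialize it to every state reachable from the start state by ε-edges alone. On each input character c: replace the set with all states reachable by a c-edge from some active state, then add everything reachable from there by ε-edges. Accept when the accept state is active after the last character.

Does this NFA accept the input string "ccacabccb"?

start: ε-closure({0}) = {0}
'c' @ 1: {1,2}
'c' @ 2: {3,4,6,8}
'a' @ 3: {5,9}  [accepting]
'c' @ 4: {}  — no active states
rest 'abccb' ignored (set empty)
after full input: {}  (accept=5 not in)

Answer: REJECT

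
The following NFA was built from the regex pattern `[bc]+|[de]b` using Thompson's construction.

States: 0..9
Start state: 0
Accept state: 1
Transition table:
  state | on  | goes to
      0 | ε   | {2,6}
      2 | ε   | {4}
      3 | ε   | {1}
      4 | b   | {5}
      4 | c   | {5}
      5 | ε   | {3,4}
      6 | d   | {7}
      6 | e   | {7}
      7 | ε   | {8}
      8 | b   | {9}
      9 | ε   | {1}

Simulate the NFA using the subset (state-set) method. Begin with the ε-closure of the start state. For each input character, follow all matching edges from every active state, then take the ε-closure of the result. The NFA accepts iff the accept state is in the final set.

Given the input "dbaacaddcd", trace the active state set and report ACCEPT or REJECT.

Answer: REJECT

Steps:
S₀ = ε-closure({0}) = {0,2,4,6}
'd' @ 1: {7,8}
'b' @ 2: {1,9}  (accept∈set)
'a' @ 3: {}  — dead — no transitions
rest 'acaddcd' ignored (set empty)
after full input: {}  (accept=1 not in)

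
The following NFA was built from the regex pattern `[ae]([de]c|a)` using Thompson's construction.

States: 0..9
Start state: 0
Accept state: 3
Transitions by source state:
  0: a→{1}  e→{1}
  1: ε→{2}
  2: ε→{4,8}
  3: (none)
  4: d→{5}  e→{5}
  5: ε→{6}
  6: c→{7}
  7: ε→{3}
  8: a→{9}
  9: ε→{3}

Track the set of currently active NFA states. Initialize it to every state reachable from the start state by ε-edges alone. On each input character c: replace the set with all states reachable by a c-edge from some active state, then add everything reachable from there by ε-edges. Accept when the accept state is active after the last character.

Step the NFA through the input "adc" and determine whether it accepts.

initial (ε-close {0}): {0}
'a' @ 1: {1,2,4,8}
'd' @ 2: {5,6}
'c' @ 3: {3,7}  ✓accept
end set {3,7} — state 3 in

Answer: ACCEPT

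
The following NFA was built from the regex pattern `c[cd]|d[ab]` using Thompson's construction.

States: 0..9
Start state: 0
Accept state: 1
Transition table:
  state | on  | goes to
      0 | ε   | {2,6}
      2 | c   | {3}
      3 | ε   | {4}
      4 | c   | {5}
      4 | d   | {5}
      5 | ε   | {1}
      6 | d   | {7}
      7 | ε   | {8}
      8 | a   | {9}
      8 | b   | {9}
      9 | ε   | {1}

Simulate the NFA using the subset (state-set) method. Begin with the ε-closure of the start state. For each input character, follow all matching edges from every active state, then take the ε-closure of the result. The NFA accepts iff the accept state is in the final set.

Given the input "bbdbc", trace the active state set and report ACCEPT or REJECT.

Answer: REJECT

Derivation:
S₀ = ε-closure({0}) = {0,2,6}
'b' @ 1: {}  — state set empty
rest 'bdbc' ignored (set empty)
end set {} — state 1 not in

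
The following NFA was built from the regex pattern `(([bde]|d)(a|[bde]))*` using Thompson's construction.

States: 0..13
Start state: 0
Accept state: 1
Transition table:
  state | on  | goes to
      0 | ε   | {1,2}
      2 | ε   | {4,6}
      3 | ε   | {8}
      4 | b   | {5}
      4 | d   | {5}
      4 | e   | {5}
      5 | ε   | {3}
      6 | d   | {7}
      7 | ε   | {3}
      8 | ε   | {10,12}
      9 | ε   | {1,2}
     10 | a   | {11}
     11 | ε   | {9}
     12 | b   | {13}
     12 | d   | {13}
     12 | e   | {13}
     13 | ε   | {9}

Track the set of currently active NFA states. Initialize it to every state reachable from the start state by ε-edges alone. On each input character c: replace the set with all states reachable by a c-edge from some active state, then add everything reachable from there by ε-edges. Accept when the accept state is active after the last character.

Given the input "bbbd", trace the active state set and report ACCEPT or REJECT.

Answer: ACCEPT

Derivation:
start: ε-closure({0}) = {0,1,2,4,6}
'b' @ 1: {3,5,8,10,12}
'b' @ 2: {1,2,4,6,9,13}  [accepting]
'b' @ 3: {3,5,8,10,12}
'd' @ 4: {1,2,4,6,9,13}  [accepting]
end set {1,2,4,6,9,13} — state 1 in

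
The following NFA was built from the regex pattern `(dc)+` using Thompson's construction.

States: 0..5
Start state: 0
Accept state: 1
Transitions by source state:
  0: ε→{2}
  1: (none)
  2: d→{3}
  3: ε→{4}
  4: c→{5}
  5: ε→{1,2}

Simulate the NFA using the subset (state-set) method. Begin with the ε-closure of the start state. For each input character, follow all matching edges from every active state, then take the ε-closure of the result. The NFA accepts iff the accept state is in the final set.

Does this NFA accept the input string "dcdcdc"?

Answer: ACCEPT

Derivation:
start: ε-closure({0}) = {0,2}
'd' @ 1: {3,4}
'c' @ 2: {1,2,5}  (accept∈set)
'd' @ 3: {3,4}
'c' @ 4: {1,2,5}  (accept∈set)
'd' @ 5: {3,4}
'c' @ 6: {1,2,5}  (accept∈set)
end set {1,2,5} — state 1 in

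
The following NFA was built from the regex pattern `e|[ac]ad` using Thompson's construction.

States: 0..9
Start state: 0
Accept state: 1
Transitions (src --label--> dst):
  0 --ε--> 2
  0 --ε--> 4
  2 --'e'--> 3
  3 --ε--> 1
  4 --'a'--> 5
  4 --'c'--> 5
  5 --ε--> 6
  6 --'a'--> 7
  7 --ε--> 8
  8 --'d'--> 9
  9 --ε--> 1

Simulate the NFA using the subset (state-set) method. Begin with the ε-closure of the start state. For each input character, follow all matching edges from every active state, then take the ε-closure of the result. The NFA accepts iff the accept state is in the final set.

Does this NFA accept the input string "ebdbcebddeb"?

start: ε-closure({0}) = {0,2,4}
'e' @ 1: {1,3}  ✓accept
'b' @ 2: {}  — dead — no transitions
rest 'dbcebddeb' ignored (set empty)
after full input: {}  (accept=1 not in)

Answer: REJECT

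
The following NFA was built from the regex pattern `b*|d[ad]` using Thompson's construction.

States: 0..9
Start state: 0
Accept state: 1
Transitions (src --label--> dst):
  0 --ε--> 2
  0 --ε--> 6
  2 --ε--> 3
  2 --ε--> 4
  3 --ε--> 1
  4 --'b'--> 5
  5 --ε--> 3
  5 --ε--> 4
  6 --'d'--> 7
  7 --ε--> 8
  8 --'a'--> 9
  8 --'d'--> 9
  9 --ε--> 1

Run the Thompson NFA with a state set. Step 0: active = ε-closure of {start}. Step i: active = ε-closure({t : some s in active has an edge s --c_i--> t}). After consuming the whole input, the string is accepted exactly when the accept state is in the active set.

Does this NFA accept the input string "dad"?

Answer: REJECT

Steps:
S₀ = ε-closure({0}) = {0,1,2,3,4,6}
'd' @ 1: {7,8}
'a' @ 2: {1,9}  [accepting]
'd' @ 3: {}  — no active states
end set {} — state 1 not in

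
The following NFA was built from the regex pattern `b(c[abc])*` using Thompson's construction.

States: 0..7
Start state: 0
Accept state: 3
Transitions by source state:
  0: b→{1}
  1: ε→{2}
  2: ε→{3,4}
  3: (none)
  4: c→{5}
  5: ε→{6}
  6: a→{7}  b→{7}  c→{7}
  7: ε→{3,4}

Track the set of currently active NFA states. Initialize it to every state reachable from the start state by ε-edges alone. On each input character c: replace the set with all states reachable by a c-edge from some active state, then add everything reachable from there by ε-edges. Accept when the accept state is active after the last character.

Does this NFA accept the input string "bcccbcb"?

Answer: ACCEPT

Derivation:
initial (ε-close {0}): {0}
'b' @ 1: {1,2,3,4}  ✓accept
'c' @ 2: {5,6}
'c' @ 3: {3,4,7}  ✓accept
'c' @ 4: {5,6}
'b' @ 5: {3,4,7}  ✓accept
'c' @ 6: {5,6}
'b' @ 7: {3,4,7}  ✓accept
final: {3,4,7}; accept 3 in set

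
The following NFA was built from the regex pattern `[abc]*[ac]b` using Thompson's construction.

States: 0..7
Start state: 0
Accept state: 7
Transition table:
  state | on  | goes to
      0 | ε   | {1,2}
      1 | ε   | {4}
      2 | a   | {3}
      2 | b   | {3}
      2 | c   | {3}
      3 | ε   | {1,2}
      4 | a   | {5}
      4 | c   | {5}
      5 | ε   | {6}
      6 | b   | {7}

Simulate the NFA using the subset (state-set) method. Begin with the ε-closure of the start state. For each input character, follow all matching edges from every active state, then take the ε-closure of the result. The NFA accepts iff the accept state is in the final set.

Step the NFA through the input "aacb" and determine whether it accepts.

start: ε-closure({0}) = {0,1,2,4}
'a' @ 1: {1,2,3,4,5,6}
'a' @ 2: {1,2,3,4,5,6}
'c' @ 3: {1,2,3,4,5,6}
'b' @ 4: {1,2,3,4,7}  (accept∈set)
end set {1,2,3,4,7} — state 7 in

Answer: ACCEPT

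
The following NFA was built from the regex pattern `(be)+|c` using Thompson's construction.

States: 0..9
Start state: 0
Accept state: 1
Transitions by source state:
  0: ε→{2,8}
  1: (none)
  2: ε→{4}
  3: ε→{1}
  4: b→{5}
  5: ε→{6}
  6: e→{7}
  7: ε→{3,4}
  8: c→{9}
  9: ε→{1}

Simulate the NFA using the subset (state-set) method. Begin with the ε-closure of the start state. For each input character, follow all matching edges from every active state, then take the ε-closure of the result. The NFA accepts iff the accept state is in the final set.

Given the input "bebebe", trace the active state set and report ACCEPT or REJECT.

start: ε-closure({0}) = {0,2,4,8}
'b' @ 1: {5,6}
'e' @ 2: {1,3,4,7}  ✓accept
'b' @ 3: {5,6}
'e' @ 4: {1,3,4,7}  ✓accept
'b' @ 5: {5,6}
'e' @ 6: {1,3,4,7}  ✓accept
end set {1,3,4,7} — state 1 in

Answer: ACCEPT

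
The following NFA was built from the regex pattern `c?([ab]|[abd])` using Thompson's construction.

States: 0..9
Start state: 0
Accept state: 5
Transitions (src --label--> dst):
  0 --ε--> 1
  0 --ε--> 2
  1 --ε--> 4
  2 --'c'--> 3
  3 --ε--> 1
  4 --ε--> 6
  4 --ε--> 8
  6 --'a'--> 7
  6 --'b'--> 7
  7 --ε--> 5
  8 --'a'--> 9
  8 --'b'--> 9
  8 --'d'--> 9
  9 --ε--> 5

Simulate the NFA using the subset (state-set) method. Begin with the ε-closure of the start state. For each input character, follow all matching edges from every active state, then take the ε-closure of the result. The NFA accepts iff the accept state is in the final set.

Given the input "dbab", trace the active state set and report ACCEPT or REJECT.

Answer: REJECT

Steps:
S₀ = ε-closure({0}) = {0,1,2,4,6,8}
'd' @ 1: {5,9}  (accept∈set)
'b' @ 2: {}  — state set empty
rest 'ab' ignored (set empty)
end set {} — state 5 not in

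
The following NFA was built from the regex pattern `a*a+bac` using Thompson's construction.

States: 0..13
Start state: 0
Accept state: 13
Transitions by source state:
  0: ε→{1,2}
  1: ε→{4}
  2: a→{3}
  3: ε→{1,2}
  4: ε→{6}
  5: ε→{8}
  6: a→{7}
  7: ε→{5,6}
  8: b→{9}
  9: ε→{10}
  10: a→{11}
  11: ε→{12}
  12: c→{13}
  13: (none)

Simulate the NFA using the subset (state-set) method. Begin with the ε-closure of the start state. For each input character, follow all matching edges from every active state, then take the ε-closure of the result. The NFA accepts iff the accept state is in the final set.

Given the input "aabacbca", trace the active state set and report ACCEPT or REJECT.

S₀ = ε-closure({0}) = {0,1,2,4,6}
'a' @ 1: {1,2,3,4,5,6,7,8}
'a' @ 2: {1,2,3,4,5,6,7,8}
'b' @ 3: {9,10}
'a' @ 4: {11,12}
'c' @ 5: {13}  ✓accept
'b' @ 6: {}  — state set empty
rest 'ca' ignored (set empty)
final: {}; accept 13 not in set

Answer: REJECT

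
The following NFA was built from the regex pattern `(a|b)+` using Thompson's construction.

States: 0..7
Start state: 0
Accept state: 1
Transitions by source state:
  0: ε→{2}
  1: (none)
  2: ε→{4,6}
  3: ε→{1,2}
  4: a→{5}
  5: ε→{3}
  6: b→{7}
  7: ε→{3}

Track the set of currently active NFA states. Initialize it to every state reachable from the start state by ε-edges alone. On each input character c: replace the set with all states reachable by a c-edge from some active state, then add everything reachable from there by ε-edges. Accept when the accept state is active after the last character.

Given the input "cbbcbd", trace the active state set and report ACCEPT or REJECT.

Answer: REJECT

Trace:
initial (ε-close {0}): {0,2,4,6}
'c' @ 1: {}  — no active states
rest 'bbcbd' ignored (set empty)
final: {}; accept 1 not in set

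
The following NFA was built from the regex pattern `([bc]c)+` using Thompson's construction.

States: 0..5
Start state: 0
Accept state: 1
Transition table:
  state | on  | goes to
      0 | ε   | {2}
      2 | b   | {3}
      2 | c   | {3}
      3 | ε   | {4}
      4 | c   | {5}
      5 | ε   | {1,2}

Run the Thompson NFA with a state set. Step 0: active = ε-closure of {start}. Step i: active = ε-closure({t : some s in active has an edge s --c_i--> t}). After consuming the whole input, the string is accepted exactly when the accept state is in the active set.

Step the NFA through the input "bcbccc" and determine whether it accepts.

start: ε-closure({0}) = {0,2}
'b' @ 1: {3,4}
'c' @ 2: {1,2,5}  [accepting]
'b' @ 3: {3,4}
'c' @ 4: {1,2,5}  [accepting]
'c' @ 5: {3,4}
'c' @ 6: {1,2,5}  [accepting]
final: {1,2,5}; accept 1 in set

Answer: ACCEPT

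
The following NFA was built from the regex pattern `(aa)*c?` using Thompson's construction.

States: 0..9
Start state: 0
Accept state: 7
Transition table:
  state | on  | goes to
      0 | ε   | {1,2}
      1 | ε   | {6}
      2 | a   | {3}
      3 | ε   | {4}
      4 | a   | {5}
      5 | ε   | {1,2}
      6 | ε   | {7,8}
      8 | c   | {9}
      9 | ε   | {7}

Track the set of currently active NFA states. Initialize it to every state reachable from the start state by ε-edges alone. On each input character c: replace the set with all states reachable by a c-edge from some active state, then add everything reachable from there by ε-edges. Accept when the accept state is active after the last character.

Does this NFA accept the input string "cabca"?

start: ε-closure({0}) = {0,1,2,6,7,8}
'c' @ 1: {7,9}  (accept∈set)
'a' @ 2: {}  — state set empty
rest 'bca' ignored (set empty)
final: {}; accept 7 not in set

Answer: REJECT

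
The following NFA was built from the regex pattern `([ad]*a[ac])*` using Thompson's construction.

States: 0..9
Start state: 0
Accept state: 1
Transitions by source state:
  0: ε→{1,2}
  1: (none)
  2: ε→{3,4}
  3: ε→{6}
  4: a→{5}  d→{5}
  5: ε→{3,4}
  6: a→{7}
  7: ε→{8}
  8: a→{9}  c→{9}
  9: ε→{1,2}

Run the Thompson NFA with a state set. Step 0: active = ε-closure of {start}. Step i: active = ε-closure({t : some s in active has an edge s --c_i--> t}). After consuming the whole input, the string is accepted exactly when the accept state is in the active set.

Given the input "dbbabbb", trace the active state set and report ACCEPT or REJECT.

start: ε-closure({0}) = {0,1,2,3,4,6}
'd' @ 1: {3,4,5,6}
'b' @ 2: {}  — state set empty
rest 'babbb' ignored (set empty)
end set {} — state 1 not in

Answer: REJECT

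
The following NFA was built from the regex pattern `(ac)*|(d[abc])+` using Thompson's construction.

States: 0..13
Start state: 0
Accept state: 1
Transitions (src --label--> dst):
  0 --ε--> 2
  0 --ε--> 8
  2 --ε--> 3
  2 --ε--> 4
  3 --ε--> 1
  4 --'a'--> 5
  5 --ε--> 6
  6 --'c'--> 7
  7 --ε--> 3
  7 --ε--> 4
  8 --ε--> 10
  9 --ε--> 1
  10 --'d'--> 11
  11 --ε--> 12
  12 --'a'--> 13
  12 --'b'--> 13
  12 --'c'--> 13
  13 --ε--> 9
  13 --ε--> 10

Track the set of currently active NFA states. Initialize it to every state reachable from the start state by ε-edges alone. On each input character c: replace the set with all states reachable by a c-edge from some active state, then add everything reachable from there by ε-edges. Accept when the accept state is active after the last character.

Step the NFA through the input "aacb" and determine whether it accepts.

Answer: REJECT

Steps:
S₀ = ε-closure({0}) = {0,1,2,3,4,8,10}
'a' @ 1: {5,6}
'a' @ 2: {}  — dead — no transitions
rest 'cb' ignored (set empty)
after full input: {}  (accept=1 not in)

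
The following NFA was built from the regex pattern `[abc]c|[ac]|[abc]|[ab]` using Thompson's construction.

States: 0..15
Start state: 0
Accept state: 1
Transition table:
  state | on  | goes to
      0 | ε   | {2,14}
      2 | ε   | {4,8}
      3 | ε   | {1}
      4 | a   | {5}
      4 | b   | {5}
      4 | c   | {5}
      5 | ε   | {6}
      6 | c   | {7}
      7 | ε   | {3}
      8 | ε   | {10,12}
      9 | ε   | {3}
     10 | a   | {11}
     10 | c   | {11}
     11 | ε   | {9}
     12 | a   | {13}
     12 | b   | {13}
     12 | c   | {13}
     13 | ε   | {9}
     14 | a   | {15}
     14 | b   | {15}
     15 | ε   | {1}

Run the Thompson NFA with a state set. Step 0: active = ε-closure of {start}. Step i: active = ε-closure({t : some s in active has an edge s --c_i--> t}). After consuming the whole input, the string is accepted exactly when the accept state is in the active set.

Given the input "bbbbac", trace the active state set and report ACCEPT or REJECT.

Answer: REJECT

Trace:
start: ε-closure({0}) = {0,2,4,8,10,12,14}
'b' @ 1: {1,3,5,6,9,13,15}  (accept∈set)
'b' @ 2: {}  — no active states
rest 'bbac' ignored (set empty)
end set {} — state 1 not in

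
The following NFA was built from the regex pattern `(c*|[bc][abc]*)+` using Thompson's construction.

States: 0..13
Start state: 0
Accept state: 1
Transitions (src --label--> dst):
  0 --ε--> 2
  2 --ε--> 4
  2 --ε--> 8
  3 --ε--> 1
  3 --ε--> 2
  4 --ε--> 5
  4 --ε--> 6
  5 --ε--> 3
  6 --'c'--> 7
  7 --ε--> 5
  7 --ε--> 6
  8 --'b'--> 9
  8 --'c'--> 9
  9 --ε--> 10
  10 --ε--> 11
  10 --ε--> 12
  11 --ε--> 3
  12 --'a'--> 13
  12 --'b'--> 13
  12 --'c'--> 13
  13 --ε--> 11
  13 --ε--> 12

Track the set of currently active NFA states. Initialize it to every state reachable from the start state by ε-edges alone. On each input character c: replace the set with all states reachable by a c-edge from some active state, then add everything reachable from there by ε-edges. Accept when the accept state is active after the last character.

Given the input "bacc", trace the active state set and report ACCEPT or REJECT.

initial (ε-close {0}): {0,1,2,3,4,5,6,8}
'b' @ 1: {1,2,3,4,5,6,8,9,10,11,12}  [accepting]
'a' @ 2: {1,2,3,4,5,6,8,11,12,13}  [accepting]
'c' @ 3: {1,2,3,4,5,6,7,8,9,10,11,12,13}  [accepting]
'c' @ 4: {1,2,3,4,5,6,7,8,9,10,11,12,13}  [accepting]
after full input: {1,2,3,4,5,6,7,8,9,10,11,12,13}  (accept=1 in)

Answer: ACCEPT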